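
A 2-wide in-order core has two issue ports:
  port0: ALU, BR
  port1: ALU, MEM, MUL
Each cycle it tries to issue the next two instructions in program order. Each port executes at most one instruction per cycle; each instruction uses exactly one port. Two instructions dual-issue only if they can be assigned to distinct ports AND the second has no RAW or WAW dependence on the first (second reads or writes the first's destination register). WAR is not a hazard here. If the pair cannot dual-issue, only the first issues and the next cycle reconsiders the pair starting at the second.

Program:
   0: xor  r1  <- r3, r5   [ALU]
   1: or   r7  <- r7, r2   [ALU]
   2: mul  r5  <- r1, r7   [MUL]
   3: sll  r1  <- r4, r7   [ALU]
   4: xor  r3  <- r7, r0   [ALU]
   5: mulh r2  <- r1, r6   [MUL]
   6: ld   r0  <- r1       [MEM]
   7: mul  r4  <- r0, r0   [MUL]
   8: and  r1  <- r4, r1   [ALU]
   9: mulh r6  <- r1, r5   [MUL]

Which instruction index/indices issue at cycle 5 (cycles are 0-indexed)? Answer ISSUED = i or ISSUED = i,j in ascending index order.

[0] i0&i1  xor.ALU;or.ALU  -- 2-wide
[1] i2&i3  mul.MUL;sll.ALU  -- 2-wide
[2] i4&i5  xor.ALU;mulh.MUL  -- 2-wide
[3] i6  ld.MEM  -- no-port MEM/MUL
[4] i7  mul.MUL  -- RAW r4
[5] i8  and.ALU  -- RAW r1
[6] i9  mulh.MUL  -- tail

ISSUED = 8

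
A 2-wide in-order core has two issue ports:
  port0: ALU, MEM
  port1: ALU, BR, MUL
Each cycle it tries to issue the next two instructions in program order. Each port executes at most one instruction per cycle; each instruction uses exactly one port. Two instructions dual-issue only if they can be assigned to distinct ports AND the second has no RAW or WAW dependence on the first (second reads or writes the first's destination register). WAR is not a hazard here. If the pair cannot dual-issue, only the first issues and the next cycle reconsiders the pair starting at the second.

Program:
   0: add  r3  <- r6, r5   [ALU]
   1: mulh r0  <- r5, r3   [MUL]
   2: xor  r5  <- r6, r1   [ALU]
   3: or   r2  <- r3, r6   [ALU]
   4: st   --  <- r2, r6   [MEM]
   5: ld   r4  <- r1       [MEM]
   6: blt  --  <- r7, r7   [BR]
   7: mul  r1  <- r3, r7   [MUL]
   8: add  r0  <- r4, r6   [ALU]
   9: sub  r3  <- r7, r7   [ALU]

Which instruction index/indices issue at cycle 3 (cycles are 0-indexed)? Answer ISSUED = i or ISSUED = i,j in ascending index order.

ISSUED = 4

c0: i0 add.ALU  RAW r3
c1: i1,i2 mulh.MUL;xor.ALU  dual
c2: i3 or.ALU  RAW r2
c3: i4 st.MEM  no-port MEM/MEM
c4: i5,i6 ld.MEM;blt.BR  dual
c5: i7,i8 mul.MUL;add.ALU  dual
c6: i9 sub.ALU  tail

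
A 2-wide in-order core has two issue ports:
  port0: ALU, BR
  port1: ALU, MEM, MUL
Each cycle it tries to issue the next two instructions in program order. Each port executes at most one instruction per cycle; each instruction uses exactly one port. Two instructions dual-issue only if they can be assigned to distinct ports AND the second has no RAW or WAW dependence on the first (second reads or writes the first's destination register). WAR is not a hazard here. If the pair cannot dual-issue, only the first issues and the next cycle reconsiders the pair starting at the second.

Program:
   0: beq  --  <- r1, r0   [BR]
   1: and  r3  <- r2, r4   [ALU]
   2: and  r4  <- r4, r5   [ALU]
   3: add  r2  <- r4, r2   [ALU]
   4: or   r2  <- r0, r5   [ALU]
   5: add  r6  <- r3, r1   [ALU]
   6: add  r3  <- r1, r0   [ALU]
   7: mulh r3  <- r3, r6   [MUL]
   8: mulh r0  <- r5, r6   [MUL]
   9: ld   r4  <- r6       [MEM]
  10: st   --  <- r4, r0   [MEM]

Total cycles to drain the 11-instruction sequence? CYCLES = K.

CYCLES = 9

#0 head=0: beq/and i0+i1 dual
#1 head=2: and i2 RAW r4
#2 head=3: add i3 WAW r2
#3 head=4: or/add i4+i5 dual
#4 head=6: add i6 RAW+WAW r3
#5 head=7: mulh i7 no-port MUL/MUL
#6 head=8: mulh i8 no-port MUL/MEM
#7 head=9: ld i9 no-port MEM/MEM
#8 head=10: st i10 tail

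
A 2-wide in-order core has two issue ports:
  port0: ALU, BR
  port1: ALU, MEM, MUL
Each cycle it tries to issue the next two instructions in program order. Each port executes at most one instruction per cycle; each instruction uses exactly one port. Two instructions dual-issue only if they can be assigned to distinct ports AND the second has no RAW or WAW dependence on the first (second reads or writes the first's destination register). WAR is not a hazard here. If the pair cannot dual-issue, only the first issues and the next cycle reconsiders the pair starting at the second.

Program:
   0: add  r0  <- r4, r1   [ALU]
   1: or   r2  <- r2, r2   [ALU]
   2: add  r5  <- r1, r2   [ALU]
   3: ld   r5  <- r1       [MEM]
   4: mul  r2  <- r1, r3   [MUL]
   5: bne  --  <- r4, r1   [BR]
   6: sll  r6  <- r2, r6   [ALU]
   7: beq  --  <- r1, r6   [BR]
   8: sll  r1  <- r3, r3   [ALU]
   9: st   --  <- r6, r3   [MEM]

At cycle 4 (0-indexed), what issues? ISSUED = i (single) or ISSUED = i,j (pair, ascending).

[0] i0,i1  add or  -- 2-wide
[1] i2  add  -- WAW r5
[2] i3  ld  -- no-port MEM/MUL
[3] i4,i5  mul bne  -- 2-wide
[4] i6  sll  -- RAW r6
[5] i7,i8  beq sll  -- 2-wide
[6] i9  st  -- tail

ISSUED = 6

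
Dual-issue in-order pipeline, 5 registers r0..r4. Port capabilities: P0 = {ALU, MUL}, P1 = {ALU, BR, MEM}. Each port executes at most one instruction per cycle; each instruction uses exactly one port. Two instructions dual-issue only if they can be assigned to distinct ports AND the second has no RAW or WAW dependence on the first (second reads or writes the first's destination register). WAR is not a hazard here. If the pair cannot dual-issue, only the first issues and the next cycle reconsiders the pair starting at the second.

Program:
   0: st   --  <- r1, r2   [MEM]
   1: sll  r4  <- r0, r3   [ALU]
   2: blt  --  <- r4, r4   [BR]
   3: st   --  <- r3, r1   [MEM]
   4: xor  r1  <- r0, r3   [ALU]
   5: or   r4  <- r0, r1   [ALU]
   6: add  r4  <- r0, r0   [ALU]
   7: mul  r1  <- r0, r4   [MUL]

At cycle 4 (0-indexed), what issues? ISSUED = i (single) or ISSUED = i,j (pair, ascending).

ISSUED = 6

c0: i0,i1 st+sll  pair
c1: i2 blt  no-port BR/MEM
c2: i3,i4 st+xor  pair
c3: i5 or  WAW r4
c4: i6 add  RAW r4
c5: i7 mul  tail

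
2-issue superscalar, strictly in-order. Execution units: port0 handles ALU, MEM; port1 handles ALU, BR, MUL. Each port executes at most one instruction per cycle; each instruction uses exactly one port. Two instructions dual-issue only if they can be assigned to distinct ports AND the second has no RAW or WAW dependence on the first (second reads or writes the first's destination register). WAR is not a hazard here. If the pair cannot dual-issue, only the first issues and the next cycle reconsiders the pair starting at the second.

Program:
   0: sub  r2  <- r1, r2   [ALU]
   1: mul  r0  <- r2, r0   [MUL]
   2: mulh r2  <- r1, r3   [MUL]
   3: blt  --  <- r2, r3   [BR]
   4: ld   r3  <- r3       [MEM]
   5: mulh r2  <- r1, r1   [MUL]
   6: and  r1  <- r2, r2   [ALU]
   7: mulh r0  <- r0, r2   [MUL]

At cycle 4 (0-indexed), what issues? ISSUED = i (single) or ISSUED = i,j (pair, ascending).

t=0 i0:sub ; RAW r2
t=1 i1:mul ; no-port MUL/MUL
t=2 i2:mulh ; no-port MUL/BR
t=3 i3+i4:blt/ld ; 2-wide
t=4 i5:mulh ; RAW r2
t=5 i6+i7:and/mulh ; 2-wide

ISSUED = 5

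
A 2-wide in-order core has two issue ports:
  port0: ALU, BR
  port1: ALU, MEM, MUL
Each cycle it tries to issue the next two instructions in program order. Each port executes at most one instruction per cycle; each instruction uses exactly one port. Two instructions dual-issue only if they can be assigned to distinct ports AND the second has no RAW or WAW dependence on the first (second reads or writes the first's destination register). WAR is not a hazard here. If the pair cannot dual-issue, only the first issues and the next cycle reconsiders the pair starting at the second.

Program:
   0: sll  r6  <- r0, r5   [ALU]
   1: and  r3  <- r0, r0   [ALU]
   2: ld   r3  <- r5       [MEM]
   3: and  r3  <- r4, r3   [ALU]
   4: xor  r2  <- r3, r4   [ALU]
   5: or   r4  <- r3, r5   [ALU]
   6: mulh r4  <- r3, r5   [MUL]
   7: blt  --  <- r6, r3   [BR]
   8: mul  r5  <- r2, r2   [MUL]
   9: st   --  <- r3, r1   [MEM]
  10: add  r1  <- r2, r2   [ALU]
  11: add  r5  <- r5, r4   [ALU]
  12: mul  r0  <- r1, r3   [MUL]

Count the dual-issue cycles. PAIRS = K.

#0 head=0: sll.ALU+and.ALU i0,i1 2-wide
#1 head=2: ld.MEM i2 RAW+WAW r3
#2 head=3: and.ALU i3 RAW r3
#3 head=4: xor.ALU+or.ALU i4,i5 2-wide
#4 head=6: mulh.MUL+blt.BR i6,i7 2-wide
#5 head=8: mul.MUL i8 no-port MUL/MEM
#6 head=9: st.MEM+add.ALU i9,i10 2-wide
#7 head=11: add.ALU+mul.MUL i11,i12 2-wide

PAIRS = 5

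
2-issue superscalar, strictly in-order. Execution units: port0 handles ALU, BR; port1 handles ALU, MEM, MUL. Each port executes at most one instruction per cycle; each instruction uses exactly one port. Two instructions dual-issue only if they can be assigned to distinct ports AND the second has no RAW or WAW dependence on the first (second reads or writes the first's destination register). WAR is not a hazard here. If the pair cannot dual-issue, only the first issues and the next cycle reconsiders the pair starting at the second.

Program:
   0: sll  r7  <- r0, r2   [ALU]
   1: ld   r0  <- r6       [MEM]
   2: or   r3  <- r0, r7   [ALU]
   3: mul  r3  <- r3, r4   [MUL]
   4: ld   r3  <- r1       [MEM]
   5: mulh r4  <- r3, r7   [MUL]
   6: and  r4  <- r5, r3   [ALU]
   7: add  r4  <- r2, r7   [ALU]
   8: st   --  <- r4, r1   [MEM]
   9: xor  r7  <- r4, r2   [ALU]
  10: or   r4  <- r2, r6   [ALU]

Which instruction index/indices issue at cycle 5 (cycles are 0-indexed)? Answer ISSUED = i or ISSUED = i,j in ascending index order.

ISSUED = 6

t=0 i0+i1:sll.ALU ld.MEM ; 2-wide
t=1 i2:or.ALU ; RAW+WAW r3
t=2 i3:mul.MUL ; no-port MUL/MEM
t=3 i4:ld.MEM ; no-port MEM/MUL
t=4 i5:mulh.MUL ; WAW r4
t=5 i6:and.ALU ; WAW r4
t=6 i7:add.ALU ; RAW r4
t=7 i8+i9:st.MEM xor.ALU ; 2-wide
t=8 i10:or.ALU ; tail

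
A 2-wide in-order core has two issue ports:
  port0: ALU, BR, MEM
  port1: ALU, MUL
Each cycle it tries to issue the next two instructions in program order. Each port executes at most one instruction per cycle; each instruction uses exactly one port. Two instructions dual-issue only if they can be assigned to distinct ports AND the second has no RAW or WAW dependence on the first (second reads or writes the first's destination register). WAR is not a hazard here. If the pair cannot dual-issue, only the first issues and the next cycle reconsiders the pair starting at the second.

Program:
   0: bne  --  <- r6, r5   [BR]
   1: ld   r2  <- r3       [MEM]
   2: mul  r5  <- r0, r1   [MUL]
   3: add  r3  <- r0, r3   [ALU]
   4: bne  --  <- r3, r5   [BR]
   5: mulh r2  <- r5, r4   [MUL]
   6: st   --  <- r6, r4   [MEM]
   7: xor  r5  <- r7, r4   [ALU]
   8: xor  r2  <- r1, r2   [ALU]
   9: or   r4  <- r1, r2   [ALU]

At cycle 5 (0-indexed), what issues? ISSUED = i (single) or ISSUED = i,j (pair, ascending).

ISSUED = 8

  cy0 -> i0 (bne.BR) no-port BR/MEM
  cy1 -> i1&i2 (ld.MEM/mul.MUL) 2-wide
  cy2 -> i3 (add.ALU) RAW r3
  cy3 -> i4&i5 (bne.BR/mulh.MUL) 2-wide
  cy4 -> i6&i7 (st.MEM/xor.ALU) 2-wide
  cy5 -> i8 (xor.ALU) RAW r2
  cy6 -> i9 (or.ALU) tail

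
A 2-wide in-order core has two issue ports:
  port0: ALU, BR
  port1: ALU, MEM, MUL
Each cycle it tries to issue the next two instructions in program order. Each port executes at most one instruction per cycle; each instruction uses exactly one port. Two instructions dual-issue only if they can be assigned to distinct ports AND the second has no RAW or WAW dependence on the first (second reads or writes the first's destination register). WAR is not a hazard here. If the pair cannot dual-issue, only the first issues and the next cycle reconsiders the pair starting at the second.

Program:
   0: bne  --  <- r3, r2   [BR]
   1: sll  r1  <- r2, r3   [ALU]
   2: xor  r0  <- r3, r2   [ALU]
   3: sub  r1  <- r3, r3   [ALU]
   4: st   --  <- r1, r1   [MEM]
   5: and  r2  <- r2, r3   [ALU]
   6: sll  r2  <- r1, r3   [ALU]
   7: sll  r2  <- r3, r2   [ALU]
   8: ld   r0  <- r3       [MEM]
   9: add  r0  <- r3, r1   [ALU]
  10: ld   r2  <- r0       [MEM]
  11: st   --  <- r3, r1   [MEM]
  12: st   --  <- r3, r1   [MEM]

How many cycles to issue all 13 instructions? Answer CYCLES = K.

#0 head=0: bne;sll i0+i1 dual
#1 head=2: xor;sub i2+i3 dual
#2 head=4: st;and i4+i5 dual
#3 head=6: sll i6 RAW+WAW r2
#4 head=7: sll;ld i7+i8 dual
#5 head=9: add i9 RAW r0
#6 head=10: ld i10 no-port MEM/MEM
#7 head=11: st i11 no-port MEM/MEM
#8 head=12: st i12 tail

CYCLES = 9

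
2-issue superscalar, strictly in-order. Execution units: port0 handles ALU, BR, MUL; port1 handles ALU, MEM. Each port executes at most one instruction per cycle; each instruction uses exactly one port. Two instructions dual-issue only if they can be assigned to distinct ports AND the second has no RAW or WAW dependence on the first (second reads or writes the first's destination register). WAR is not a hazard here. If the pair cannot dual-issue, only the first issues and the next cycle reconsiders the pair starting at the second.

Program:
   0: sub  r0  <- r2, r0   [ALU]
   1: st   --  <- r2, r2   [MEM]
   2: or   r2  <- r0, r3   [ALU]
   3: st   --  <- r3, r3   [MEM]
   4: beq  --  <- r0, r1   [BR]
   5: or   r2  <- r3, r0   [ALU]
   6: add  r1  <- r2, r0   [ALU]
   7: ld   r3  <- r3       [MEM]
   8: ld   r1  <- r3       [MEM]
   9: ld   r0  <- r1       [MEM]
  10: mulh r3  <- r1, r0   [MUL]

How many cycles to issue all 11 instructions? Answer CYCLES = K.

CYCLES = 7

#0 head=0: sub.ALU st.MEM i0+i1 pair
#1 head=2: or.ALU st.MEM i2+i3 pair
#2 head=4: beq.BR or.ALU i4+i5 pair
#3 head=6: add.ALU ld.MEM i6+i7 pair
#4 head=8: ld.MEM i8 no-port MEM/MEM
#5 head=9: ld.MEM i9 RAW r0
#6 head=10: mulh.MUL i10 tail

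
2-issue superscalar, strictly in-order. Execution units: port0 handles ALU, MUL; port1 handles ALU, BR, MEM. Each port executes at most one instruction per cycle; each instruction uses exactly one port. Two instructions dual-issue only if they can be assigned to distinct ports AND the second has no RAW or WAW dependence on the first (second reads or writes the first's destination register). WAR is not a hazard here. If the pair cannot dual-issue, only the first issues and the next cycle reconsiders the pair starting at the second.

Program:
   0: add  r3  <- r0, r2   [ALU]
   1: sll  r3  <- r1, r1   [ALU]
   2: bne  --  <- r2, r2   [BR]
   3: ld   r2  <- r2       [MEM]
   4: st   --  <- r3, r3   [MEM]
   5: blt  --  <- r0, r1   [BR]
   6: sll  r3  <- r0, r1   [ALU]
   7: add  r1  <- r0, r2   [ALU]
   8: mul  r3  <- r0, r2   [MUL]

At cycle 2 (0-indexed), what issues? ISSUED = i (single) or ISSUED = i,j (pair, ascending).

0. add @i0  | WAW r3
1. sll/bne @i1,i2  | 2-wide
2. ld @i3  | no-port MEM/MEM
3. st @i4  | no-port MEM/BR
4. blt/sll @i5,i6  | 2-wide
5. add/mul @i7,i8  | 2-wide

ISSUED = 3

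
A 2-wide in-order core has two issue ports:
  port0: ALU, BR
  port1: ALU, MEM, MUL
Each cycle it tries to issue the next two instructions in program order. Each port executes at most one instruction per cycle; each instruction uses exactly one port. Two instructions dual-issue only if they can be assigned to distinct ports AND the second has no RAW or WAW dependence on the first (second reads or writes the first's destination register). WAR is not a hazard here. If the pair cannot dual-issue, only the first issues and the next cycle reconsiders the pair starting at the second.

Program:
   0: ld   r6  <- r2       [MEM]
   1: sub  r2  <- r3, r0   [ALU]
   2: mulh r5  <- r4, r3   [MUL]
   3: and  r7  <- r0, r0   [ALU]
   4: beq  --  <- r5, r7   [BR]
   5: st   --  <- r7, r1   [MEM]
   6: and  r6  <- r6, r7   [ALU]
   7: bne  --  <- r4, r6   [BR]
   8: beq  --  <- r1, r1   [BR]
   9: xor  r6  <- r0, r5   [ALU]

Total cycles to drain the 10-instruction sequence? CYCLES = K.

CYCLES = 6

  cy0 -> i0/i1 (ld/sub) pair
  cy1 -> i2/i3 (mulh/and) pair
  cy2 -> i4/i5 (beq/st) pair
  cy3 -> i6 (and) RAW r6
  cy4 -> i7 (bne) no-port BR/BR
  cy5 -> i8/i9 (beq/xor) pair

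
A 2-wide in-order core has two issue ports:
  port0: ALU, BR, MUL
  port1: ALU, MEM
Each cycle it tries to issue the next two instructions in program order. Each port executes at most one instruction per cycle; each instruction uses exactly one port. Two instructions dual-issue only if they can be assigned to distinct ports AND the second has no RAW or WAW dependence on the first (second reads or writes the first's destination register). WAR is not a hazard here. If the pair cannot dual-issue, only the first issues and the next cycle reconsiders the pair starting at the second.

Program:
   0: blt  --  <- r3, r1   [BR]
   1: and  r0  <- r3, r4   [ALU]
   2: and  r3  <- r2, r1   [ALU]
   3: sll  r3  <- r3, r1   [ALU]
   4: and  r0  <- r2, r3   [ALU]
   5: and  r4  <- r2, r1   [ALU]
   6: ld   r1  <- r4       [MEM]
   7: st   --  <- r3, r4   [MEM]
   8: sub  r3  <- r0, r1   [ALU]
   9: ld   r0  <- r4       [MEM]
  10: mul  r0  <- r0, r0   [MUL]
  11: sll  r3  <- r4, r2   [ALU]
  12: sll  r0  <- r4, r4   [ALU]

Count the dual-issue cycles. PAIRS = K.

c0: i0/i1 blt and  pair
c1: i2 and  RAW+WAW r3
c2: i3 sll  RAW r3
c3: i4/i5 and and  pair
c4: i6 ld  no-port MEM/MEM
c5: i7/i8 st sub  pair
c6: i9 ld  RAW+WAW r0
c7: i10/i11 mul sll  pair
c8: i12 sll  tail

PAIRS = 4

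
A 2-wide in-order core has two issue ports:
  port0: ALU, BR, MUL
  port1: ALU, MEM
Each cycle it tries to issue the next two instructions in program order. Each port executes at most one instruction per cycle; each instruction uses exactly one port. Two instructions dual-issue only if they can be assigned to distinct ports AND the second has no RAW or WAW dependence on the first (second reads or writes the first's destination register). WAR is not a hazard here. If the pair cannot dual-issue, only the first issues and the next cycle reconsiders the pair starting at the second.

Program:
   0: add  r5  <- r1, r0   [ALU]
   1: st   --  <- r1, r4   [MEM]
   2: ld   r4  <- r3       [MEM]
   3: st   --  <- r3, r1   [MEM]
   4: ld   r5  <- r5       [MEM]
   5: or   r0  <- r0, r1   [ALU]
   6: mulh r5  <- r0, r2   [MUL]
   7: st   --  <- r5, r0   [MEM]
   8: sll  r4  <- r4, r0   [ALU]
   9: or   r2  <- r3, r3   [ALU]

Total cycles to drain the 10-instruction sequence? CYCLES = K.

[0] i0&i1  add;st  -- dual
[1] i2  ld  -- no-port MEM/MEM
[2] i3  st  -- no-port MEM/MEM
[3] i4&i5  ld;or  -- dual
[4] i6  mulh  -- RAW r5
[5] i7&i8  st;sll  -- dual
[6] i9  or  -- tail

CYCLES = 7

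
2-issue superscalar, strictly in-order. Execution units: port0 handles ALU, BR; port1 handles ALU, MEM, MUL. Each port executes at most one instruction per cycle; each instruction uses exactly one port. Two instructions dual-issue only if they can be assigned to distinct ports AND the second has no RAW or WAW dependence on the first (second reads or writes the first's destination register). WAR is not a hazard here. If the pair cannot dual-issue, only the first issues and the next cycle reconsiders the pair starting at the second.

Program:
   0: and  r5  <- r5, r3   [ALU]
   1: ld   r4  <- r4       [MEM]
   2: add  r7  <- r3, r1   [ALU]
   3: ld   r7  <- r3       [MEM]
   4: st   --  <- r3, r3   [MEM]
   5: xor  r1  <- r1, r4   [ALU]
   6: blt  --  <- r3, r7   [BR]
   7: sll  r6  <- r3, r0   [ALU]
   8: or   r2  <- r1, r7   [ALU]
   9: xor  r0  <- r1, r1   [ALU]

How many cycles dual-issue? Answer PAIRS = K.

[0] i0/i1  and+ld  -- 2-wide
[1] i2  add  -- WAW r7
[2] i3  ld  -- no-port MEM/MEM
[3] i4/i5  st+xor  -- 2-wide
[4] i6/i7  blt+sll  -- 2-wide
[5] i8/i9  or+xor  -- 2-wide

PAIRS = 4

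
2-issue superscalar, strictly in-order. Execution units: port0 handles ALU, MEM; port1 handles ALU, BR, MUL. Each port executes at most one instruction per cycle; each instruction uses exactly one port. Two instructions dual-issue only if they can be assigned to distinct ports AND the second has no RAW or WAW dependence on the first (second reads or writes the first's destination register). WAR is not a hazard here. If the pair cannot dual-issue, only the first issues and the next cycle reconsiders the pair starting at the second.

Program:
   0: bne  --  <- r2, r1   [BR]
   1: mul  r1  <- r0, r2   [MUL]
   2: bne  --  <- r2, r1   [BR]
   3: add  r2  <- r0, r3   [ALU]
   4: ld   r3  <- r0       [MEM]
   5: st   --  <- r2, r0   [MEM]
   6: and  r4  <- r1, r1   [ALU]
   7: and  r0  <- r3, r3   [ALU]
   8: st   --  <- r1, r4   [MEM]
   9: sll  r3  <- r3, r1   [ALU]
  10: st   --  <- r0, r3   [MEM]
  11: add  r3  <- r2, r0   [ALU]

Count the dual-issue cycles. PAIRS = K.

  cy0 -> i0 (bne) no-port BR/MUL
  cy1 -> i1 (mul) no-port MUL/BR
  cy2 -> i2,i3 (bne+add) dual
  cy3 -> i4 (ld) no-port MEM/MEM
  cy4 -> i5,i6 (st+and) dual
  cy5 -> i7,i8 (and+st) dual
  cy6 -> i9 (sll) RAW r3
  cy7 -> i10,i11 (st+add) dual

PAIRS = 4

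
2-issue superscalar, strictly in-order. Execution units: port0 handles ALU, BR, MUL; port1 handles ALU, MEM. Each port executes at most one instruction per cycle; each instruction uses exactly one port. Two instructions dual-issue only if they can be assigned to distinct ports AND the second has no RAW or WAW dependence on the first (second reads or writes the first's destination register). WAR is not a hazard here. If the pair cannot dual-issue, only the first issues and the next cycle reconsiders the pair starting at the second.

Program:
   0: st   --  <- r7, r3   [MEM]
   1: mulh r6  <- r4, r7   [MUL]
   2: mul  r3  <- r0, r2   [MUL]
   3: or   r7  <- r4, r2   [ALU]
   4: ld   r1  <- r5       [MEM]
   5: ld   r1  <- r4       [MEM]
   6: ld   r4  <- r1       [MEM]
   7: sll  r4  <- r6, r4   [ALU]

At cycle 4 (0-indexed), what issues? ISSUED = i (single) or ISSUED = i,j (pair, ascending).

c0: i0/i1 st+mulh  2-wide
c1: i2/i3 mul+or  2-wide
c2: i4 ld  no-port MEM/MEM
c3: i5 ld  no-port MEM/MEM
c4: i6 ld  RAW+WAW r4
c5: i7 sll  tail

ISSUED = 6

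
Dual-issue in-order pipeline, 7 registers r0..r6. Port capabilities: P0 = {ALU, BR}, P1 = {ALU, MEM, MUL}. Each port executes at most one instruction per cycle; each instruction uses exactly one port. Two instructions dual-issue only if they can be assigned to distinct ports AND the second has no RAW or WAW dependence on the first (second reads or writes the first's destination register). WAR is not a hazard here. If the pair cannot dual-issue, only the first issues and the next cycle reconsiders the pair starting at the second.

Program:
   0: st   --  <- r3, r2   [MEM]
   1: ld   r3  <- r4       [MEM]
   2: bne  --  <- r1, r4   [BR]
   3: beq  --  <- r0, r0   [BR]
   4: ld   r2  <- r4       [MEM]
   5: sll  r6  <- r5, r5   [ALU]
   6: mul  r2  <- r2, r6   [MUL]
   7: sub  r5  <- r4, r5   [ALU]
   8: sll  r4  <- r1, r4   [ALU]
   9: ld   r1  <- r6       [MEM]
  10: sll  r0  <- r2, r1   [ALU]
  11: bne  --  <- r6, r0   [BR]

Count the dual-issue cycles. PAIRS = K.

PAIRS = 4

c0: i0 st  no-port MEM/MEM
c1: i1,i2 ld bne  2-wide
c2: i3,i4 beq ld  2-wide
c3: i5 sll  RAW r6
c4: i6,i7 mul sub  2-wide
c5: i8,i9 sll ld  2-wide
c6: i10 sll  RAW r0
c7: i11 bne  tail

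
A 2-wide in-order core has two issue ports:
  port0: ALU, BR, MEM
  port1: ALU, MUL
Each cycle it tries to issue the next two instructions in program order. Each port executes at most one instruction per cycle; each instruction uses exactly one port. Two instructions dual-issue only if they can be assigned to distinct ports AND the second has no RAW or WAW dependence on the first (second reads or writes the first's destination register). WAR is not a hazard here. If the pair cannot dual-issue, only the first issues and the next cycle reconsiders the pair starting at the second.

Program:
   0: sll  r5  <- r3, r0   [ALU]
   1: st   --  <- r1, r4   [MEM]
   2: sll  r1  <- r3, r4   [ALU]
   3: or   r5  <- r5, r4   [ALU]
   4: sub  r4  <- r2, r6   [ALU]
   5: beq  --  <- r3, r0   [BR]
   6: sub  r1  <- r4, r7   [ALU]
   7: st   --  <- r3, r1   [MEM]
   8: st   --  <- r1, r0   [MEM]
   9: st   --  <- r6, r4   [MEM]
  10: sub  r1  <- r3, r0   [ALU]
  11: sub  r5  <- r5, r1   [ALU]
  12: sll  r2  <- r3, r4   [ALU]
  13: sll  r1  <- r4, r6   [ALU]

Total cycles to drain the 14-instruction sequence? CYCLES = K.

CYCLES = 9

t=0 i0&i1:sll.ALU;st.MEM ; dual
t=1 i2&i3:sll.ALU;or.ALU ; dual
t=2 i4&i5:sub.ALU;beq.BR ; dual
t=3 i6:sub.ALU ; RAW r1
t=4 i7:st.MEM ; no-port MEM/MEM
t=5 i8:st.MEM ; no-port MEM/MEM
t=6 i9&i10:st.MEM;sub.ALU ; dual
t=7 i11&i12:sub.ALU;sll.ALU ; dual
t=8 i13:sll.ALU ; tail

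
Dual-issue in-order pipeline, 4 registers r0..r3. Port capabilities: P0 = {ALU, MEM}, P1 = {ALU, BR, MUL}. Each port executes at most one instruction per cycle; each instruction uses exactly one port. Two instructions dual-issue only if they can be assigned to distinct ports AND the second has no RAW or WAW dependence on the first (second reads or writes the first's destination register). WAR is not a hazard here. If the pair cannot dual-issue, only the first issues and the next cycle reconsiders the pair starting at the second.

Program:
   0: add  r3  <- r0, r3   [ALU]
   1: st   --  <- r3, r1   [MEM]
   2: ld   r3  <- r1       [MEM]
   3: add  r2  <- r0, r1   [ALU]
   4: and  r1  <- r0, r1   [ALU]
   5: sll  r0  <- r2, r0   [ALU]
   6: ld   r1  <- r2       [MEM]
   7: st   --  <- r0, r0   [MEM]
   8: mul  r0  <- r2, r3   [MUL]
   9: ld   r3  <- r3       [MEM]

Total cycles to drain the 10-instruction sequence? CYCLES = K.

t=0 i0:add ; RAW r3
t=1 i1:st ; no-port MEM/MEM
t=2 i2/i3:ld+add ; dual
t=3 i4/i5:and+sll ; dual
t=4 i6:ld ; no-port MEM/MEM
t=5 i7/i8:st+mul ; dual
t=6 i9:ld ; tail

CYCLES = 7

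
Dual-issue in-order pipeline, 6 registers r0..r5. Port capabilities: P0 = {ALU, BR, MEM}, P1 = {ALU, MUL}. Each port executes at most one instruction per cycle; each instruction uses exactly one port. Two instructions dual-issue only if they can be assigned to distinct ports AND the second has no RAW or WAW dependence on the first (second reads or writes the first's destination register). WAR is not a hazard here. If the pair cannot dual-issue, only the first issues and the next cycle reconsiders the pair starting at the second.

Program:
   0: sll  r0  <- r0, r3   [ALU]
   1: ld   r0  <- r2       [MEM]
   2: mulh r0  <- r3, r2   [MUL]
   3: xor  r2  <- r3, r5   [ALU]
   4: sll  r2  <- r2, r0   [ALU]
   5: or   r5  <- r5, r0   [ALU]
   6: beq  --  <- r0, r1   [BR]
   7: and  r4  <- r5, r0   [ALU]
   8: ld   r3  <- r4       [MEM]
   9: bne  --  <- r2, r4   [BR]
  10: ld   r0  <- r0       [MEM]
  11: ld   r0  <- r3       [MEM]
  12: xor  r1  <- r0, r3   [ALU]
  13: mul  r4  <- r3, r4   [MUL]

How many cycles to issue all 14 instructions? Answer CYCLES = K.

CYCLES = 10

c0: i0 sll.ALU  WAW r0
c1: i1 ld.MEM  WAW r0
c2: i2&i3 mulh.MUL xor.ALU  dual
c3: i4&i5 sll.ALU or.ALU  dual
c4: i6&i7 beq.BR and.ALU  dual
c5: i8 ld.MEM  no-port MEM/BR
c6: i9 bne.BR  no-port BR/MEM
c7: i10 ld.MEM  no-port MEM/MEM
c8: i11 ld.MEM  RAW r0
c9: i12&i13 xor.ALU mul.MUL  dual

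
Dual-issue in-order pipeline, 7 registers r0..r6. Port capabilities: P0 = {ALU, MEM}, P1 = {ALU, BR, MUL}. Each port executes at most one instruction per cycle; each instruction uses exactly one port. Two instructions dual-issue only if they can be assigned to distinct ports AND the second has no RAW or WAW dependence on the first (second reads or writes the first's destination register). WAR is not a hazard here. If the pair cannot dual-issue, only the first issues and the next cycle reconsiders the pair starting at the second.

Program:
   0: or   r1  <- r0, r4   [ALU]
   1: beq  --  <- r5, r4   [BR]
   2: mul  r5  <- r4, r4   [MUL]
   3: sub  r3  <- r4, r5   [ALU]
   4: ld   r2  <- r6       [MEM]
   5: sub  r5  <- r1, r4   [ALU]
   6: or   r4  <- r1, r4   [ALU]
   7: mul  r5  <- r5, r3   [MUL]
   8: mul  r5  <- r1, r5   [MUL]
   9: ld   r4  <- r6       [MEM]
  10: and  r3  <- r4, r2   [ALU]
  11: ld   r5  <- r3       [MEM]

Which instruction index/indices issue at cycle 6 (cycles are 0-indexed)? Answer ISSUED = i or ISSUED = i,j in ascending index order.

  cy0 -> i0/i1 (or.ALU/beq.BR) pair
  cy1 -> i2 (mul.MUL) RAW r5
  cy2 -> i3/i4 (sub.ALU/ld.MEM) pair
  cy3 -> i5/i6 (sub.ALU/or.ALU) pair
  cy4 -> i7 (mul.MUL) no-port MUL/MUL
  cy5 -> i8/i9 (mul.MUL/ld.MEM) pair
  cy6 -> i10 (and.ALU) RAW r3
  cy7 -> i11 (ld.MEM) tail

ISSUED = 10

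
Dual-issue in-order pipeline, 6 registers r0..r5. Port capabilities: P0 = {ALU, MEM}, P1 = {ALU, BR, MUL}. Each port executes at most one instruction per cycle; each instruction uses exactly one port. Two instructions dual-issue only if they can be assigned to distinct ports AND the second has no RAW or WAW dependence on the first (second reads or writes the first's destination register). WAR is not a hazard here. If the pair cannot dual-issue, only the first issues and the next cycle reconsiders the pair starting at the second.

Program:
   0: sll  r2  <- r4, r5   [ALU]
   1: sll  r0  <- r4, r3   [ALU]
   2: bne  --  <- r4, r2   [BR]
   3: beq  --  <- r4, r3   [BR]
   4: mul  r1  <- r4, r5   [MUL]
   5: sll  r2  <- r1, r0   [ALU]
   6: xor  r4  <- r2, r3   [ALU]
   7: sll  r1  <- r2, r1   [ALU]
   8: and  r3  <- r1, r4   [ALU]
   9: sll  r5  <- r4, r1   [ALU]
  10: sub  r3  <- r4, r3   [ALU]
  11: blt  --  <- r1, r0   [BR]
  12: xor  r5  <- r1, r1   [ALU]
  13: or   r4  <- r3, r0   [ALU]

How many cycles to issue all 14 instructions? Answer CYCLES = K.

#0 head=0: sll;sll i0&i1 pair
#1 head=2: bne i2 no-port BR/BR
#2 head=3: beq i3 no-port BR/MUL
#3 head=4: mul i4 RAW r1
#4 head=5: sll i5 RAW r2
#5 head=6: xor;sll i6&i7 pair
#6 head=8: and;sll i8&i9 pair
#7 head=10: sub;blt i10&i11 pair
#8 head=12: xor;or i12&i13 pair

CYCLES = 9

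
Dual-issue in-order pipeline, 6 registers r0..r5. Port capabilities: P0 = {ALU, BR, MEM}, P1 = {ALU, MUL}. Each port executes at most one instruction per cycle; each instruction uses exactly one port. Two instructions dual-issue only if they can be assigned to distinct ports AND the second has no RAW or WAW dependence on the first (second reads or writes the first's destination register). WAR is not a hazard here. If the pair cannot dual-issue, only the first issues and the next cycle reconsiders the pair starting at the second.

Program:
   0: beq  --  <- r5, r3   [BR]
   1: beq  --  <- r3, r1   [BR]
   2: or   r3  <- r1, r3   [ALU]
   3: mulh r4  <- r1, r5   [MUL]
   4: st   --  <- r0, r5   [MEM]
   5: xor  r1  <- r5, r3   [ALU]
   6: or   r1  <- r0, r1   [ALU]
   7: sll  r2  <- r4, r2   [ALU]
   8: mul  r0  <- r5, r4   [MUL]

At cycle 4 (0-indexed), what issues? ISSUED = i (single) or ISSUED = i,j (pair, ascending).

[0] i0  beq  -- no-port BR/BR
[1] i1/i2  beq or  -- dual
[2] i3/i4  mulh st  -- dual
[3] i5  xor  -- RAW+WAW r1
[4] i6/i7  or sll  -- dual
[5] i8  mul  -- tail

ISSUED = 6,7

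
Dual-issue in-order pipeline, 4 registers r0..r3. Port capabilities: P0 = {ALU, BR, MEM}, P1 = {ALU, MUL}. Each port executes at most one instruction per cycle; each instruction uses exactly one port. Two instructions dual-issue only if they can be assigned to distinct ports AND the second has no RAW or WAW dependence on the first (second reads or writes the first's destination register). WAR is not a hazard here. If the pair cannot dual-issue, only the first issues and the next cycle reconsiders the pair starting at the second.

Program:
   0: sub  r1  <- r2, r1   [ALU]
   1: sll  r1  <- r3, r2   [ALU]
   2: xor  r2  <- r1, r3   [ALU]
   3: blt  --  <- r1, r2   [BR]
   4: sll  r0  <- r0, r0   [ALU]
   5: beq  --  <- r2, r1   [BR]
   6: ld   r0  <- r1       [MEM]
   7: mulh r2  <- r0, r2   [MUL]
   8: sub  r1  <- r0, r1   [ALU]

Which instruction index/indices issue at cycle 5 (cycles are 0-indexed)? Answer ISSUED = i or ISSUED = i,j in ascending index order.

  cy0 -> i0 (sub) WAW r1
  cy1 -> i1 (sll) RAW r1
  cy2 -> i2 (xor) RAW r2
  cy3 -> i3/i4 (blt+sll) pair
  cy4 -> i5 (beq) no-port BR/MEM
  cy5 -> i6 (ld) RAW r0
  cy6 -> i7/i8 (mulh+sub) pair

ISSUED = 6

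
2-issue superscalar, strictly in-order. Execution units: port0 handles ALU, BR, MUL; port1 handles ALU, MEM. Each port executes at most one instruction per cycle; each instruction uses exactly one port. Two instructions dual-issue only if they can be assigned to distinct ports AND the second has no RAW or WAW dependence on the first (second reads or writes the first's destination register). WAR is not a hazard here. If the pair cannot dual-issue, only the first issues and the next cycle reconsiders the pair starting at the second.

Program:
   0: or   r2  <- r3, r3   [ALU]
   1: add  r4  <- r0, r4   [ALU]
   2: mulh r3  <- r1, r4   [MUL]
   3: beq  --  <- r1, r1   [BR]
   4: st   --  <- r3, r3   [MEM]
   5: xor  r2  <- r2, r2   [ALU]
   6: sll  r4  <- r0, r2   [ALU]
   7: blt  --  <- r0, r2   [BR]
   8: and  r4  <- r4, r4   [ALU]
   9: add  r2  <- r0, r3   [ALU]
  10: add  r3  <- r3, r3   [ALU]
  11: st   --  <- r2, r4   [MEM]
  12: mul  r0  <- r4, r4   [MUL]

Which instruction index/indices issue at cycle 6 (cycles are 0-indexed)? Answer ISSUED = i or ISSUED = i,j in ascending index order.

ISSUED = 10,11

0. or.ALU/add.ALU @i0+i1  | 2-wide
1. mulh.MUL @i2  | no-port MUL/BR
2. beq.BR/st.MEM @i3+i4  | 2-wide
3. xor.ALU @i5  | RAW r2
4. sll.ALU/blt.BR @i6+i7  | 2-wide
5. and.ALU/add.ALU @i8+i9  | 2-wide
6. add.ALU/st.MEM @i10+i11  | 2-wide
7. mul.MUL @i12  | tail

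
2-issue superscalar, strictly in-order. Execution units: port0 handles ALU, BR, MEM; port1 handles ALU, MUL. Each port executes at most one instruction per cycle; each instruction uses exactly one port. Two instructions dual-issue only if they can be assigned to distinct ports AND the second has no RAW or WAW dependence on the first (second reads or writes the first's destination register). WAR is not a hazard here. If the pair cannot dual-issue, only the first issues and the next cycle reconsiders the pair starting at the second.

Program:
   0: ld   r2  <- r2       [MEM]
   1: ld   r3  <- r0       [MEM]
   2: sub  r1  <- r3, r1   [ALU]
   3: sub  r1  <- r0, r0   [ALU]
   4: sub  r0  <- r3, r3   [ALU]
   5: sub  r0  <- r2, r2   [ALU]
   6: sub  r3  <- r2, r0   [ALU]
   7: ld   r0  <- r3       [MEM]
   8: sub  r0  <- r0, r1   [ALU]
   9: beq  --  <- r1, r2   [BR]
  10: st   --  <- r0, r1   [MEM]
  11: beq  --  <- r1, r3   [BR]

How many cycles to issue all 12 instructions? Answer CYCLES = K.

c0: i0 ld  no-port MEM/MEM
c1: i1 ld  RAW r3
c2: i2 sub  WAW r1
c3: i3,i4 sub sub  pair
c4: i5 sub  RAW r0
c5: i6 sub  RAW r3
c6: i7 ld  RAW+WAW r0
c7: i8,i9 sub beq  pair
c8: i10 st  no-port MEM/BR
c9: i11 beq  tail

CYCLES = 10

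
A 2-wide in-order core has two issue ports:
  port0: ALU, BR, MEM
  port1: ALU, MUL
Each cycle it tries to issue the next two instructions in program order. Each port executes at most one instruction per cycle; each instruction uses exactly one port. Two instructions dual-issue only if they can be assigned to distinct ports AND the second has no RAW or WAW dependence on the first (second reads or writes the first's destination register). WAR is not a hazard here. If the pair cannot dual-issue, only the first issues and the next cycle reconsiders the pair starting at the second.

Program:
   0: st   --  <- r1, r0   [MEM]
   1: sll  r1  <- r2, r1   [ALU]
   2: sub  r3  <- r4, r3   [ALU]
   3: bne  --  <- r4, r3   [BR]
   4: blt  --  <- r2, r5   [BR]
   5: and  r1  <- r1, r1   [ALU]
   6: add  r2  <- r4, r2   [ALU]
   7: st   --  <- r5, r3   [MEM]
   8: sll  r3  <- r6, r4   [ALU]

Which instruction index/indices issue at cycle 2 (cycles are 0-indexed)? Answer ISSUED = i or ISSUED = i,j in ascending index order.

ISSUED = 3

c0: i0/i1 st sll  2-wide
c1: i2 sub  RAW r3
c2: i3 bne  no-port BR/BR
c3: i4/i5 blt and  2-wide
c4: i6/i7 add st  2-wide
c5: i8 sll  tail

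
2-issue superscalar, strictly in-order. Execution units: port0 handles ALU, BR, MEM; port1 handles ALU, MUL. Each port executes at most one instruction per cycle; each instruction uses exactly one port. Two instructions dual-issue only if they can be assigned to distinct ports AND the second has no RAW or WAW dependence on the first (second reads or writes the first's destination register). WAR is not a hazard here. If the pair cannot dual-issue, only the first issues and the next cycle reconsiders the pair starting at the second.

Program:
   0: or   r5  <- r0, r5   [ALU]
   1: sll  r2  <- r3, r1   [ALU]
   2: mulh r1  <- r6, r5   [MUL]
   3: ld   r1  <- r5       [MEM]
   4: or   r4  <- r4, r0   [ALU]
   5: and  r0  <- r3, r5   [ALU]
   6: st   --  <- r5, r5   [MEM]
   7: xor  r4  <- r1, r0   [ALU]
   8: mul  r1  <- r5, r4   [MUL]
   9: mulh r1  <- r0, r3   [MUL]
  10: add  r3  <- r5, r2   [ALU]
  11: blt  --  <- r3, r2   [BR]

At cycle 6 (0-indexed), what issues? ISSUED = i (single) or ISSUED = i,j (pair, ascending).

ISSUED = 9,10

[0] i0&i1  or/sll  -- 2-wide
[1] i2  mulh  -- WAW r1
[2] i3&i4  ld/or  -- 2-wide
[3] i5&i6  and/st  -- 2-wide
[4] i7  xor  -- RAW r4
[5] i8  mul  -- no-port MUL/MUL
[6] i9&i10  mulh/add  -- 2-wide
[7] i11  blt  -- tail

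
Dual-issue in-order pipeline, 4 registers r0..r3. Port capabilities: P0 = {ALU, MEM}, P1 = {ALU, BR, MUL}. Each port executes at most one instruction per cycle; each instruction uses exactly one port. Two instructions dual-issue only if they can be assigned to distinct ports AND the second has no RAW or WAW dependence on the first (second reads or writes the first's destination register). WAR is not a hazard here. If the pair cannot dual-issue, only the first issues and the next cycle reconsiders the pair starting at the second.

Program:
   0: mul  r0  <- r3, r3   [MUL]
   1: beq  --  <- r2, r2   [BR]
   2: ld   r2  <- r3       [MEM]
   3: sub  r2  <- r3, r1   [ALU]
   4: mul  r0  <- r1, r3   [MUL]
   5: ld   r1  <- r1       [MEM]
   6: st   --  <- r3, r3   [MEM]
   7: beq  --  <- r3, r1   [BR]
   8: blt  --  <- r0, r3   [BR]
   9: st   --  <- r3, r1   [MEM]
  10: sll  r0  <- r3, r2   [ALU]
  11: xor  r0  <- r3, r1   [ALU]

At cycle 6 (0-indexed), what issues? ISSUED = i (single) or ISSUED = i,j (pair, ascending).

ISSUED = 10

  cy0 -> i0 (mul) no-port MUL/BR
  cy1 -> i1,i2 (beq;ld) 2-wide
  cy2 -> i3,i4 (sub;mul) 2-wide
  cy3 -> i5 (ld) no-port MEM/MEM
  cy4 -> i6,i7 (st;beq) 2-wide
  cy5 -> i8,i9 (blt;st) 2-wide
  cy6 -> i10 (sll) WAW r0
  cy7 -> i11 (xor) tail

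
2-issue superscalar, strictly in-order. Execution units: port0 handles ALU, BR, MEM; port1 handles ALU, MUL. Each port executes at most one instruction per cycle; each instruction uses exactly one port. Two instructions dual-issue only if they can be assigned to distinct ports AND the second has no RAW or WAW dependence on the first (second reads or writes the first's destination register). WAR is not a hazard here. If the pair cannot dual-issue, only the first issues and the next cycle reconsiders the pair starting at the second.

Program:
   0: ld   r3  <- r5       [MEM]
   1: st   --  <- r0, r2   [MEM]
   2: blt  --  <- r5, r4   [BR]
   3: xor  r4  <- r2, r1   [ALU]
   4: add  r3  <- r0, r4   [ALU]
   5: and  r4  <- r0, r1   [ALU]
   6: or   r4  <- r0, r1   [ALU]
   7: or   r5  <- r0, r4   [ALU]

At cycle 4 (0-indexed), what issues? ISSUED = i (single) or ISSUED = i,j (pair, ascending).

  cy0 -> i0 (ld) no-port MEM/MEM
  cy1 -> i1 (st) no-port MEM/BR
  cy2 -> i2&i3 (blt xor) dual
  cy3 -> i4&i5 (add and) dual
  cy4 -> i6 (or) RAW r4
  cy5 -> i7 (or) tail

ISSUED = 6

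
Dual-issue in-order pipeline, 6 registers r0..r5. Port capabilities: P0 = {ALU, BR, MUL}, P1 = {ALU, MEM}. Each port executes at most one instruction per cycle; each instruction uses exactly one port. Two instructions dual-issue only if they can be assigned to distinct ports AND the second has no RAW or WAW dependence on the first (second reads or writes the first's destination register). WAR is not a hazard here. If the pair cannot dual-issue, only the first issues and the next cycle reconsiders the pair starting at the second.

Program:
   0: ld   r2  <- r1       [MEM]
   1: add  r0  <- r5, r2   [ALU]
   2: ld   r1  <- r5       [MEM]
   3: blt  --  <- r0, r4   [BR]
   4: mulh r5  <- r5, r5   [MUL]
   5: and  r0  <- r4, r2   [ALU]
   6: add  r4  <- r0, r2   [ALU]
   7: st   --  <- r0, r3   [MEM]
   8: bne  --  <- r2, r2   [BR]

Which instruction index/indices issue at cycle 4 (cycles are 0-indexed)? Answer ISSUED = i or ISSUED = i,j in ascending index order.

ISSUED = 6,7

#0 head=0: ld i0 RAW r2
#1 head=1: add/ld i1&i2 dual
#2 head=3: blt i3 no-port BR/MUL
#3 head=4: mulh/and i4&i5 dual
#4 head=6: add/st i6&i7 dual
#5 head=8: bne i8 tail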